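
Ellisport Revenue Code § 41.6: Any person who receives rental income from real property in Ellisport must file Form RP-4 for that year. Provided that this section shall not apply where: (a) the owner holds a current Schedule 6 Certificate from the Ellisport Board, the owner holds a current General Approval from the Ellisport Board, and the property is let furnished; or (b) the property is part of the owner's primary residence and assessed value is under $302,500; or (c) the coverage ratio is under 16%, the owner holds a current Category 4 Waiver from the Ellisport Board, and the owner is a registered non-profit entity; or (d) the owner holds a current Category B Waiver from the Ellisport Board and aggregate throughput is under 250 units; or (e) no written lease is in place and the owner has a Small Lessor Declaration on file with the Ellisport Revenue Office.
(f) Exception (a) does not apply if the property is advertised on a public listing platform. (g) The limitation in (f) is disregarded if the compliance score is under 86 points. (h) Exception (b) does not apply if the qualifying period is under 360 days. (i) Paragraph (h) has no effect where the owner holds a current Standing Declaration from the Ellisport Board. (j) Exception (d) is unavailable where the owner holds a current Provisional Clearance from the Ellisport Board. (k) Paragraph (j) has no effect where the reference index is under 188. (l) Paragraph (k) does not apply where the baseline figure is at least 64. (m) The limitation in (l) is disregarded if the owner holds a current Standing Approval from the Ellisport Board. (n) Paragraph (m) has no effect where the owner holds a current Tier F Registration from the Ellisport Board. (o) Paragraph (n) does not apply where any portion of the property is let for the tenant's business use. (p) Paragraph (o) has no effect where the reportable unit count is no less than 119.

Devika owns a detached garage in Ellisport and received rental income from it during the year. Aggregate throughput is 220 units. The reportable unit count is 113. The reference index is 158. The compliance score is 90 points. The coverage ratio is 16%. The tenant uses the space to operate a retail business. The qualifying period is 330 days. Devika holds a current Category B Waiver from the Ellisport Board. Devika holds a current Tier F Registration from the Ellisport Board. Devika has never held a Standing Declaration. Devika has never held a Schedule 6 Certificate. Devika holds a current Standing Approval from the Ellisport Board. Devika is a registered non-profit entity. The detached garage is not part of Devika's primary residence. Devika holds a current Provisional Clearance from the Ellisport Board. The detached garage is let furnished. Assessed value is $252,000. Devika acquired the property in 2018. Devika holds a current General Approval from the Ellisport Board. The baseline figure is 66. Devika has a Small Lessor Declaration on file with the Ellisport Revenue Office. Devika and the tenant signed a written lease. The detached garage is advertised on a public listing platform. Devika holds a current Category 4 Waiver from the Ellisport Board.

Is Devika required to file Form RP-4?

Exception (a) requires that the owner holds a current Schedule 6 Certificate from the Ellisport Board; but there is no Schedule 6 Certificate in force, so (a) is unavailable.
Exception (b) does not apply: the detached garage is not part of the primary residence.
Exception (c) does not apply: the coverage ratio is 16%, not under 16%.
Exception (d)'s conditions are all satisfied: a current Category B Waiver is held; aggregate throughput is 220 units, under the 250 units limit. Considering the limiting provisions: (j) is triggered (a current Provisional Clearance is held), but yields to (k): (k) operates against (j): the reference index is 158, under the 188 limit. (l) applies (the baseline figure is 66, meeting the 64 threshold), but is overridden by (m): (m) applies — a current Standing Approval is held. (n) is triggered (a current Tier F Registration is held), but is itself disapplied by (o): (o) operates against (n): the space is let for business use. (p) is inapplicable (the reportable unit count is 113, short of 119), so (o) stands. Exception (d) stands.
Exception (e) requires that no written lease is in place; but a written lease is in place, so (e) is unavailable.

No — exception (d) applies; Devika is not required to file Form RP-4.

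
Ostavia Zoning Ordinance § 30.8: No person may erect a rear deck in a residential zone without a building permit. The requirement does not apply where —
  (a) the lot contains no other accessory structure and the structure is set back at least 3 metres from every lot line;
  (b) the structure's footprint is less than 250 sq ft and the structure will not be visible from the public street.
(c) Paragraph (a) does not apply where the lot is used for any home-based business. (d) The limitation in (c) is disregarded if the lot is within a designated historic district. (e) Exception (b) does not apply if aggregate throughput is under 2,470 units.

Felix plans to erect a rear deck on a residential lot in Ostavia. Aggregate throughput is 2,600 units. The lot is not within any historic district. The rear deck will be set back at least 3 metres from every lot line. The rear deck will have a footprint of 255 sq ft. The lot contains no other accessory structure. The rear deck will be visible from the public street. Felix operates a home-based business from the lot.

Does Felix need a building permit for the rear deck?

Exception (a)'s conditions are all satisfied: the lot has no other accessory structure; the setback is at least 3 m on every side. Turning to paragraphs (c)–(d): (c) is engaged — a home-based business operates on the lot. (d) is not engaged (the lot is not in a historic district), so (c) stands. Exception (a) does not apply.
Exception (b) fails — the structure's footprint is 255 sq ft, not less than 250 sq ft.
Every exception is unavailable, so the rule governs.

Yes — Felix must obtain a building permit.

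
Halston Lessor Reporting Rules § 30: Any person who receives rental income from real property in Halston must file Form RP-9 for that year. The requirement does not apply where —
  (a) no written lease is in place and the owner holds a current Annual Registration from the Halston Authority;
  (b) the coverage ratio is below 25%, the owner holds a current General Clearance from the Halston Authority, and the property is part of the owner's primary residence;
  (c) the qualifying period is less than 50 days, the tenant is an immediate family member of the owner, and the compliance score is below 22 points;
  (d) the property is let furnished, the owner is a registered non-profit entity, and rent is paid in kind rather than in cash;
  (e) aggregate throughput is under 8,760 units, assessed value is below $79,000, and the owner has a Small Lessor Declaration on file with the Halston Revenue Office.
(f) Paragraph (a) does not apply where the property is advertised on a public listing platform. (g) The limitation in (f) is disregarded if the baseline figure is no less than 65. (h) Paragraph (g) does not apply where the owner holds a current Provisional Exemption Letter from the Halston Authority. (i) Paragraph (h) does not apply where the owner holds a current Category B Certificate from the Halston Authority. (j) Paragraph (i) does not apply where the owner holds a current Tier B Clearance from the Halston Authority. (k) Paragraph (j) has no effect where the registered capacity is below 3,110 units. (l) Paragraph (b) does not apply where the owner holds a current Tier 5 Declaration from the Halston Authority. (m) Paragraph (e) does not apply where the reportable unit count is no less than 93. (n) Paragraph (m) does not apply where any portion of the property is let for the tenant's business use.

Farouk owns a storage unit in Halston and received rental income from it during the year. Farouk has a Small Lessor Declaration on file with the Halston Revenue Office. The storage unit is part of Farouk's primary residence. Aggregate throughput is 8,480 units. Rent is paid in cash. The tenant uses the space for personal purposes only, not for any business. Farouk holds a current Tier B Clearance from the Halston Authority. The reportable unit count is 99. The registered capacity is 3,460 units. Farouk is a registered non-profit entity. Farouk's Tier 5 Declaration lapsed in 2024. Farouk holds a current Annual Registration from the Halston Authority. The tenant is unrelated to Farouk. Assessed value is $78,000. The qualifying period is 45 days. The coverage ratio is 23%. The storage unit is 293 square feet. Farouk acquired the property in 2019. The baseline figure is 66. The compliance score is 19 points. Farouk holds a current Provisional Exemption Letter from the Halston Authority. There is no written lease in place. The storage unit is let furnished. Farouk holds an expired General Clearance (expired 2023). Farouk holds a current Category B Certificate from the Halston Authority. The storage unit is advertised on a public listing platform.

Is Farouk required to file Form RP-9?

Exception (a): there is no written lease; a current Annual Registration is held — every condition holds. However, paragraphs (f)–(k) must be considered: (f) operates against (a): the property is publicly advertised. (g) is triggered (the baseline figure is 66, meeting the 65 threshold), but is overridden by (h): (h) applies — a current Provisional Exemption Letter is held. (i) is triggered (a current Category B Certificate is held), but is set aside by (j): (j) operates against (i): a current Tier B Clearance is held. (k) is not triggered (the registered capacity is 3,460 units, not below 3,110 units), so (j) stands. So (a) is unavailable.
Exception (b) fails — the General Clearance is not current.
Exception (c) requires that the tenant is an immediate family member of the owner; but the tenant is unrelated to the owner, so (c) is unavailable.
Exception (d) fails — rent is paid in cash.
Exception (e) is satisfied on its face — aggregate throughput is 8,480 units, under the 8,760 units limit; assessed value is $78,000, below the $79,000 limit; a Small Lessor Declaration is on file. However, paragraphs (m)–(n) must be considered: (m) operates against (e): the reportable unit count is 99, meeting the 93 threshold. (n), which would lift (m), is not engaged — the space is used for personal purposes only. Exception (e) does not apply.
None of the exceptions is available; § 30 applies in full.

Yes — Farouk must file Form RP-9.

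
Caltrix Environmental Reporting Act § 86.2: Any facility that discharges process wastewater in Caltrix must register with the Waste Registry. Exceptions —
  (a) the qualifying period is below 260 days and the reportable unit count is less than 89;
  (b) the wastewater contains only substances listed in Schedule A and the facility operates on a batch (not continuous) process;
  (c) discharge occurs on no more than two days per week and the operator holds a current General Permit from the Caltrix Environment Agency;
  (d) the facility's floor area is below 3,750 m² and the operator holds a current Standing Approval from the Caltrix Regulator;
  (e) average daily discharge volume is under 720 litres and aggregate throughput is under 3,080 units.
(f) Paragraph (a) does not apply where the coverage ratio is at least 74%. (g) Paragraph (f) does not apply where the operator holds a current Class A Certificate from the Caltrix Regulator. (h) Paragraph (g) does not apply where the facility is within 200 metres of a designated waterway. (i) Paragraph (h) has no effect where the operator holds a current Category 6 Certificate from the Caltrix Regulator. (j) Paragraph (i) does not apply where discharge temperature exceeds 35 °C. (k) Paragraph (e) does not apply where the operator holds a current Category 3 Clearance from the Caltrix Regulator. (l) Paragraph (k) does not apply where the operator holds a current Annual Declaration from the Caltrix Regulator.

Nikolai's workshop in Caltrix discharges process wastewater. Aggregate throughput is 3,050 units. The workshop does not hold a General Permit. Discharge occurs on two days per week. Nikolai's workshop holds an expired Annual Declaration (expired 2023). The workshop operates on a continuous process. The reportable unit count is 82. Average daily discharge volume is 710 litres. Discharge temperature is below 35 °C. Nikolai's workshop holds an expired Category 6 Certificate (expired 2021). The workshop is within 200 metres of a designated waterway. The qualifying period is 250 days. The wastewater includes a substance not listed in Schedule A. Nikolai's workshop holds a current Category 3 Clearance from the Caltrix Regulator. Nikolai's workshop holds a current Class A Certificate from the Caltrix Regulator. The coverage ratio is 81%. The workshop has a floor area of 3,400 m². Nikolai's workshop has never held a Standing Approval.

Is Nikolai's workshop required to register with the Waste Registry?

All of (a)'s requirements are met (the qualifying period is 250 days, below the 260 days limit; the reportable unit count is 82, less than the 89 limit). However, paragraphs (f)–(j) must be considered: (f) applies — the coverage ratio is 81%, meeting the 74% threshold. (g) would limit (f) — a current Class A Certificate is held — but (h) sets (g) aside: (h) operates against (g): the workshop is within 200 m of a designated waterway. (i) is not triggered (the Category 6 Certificate is not current), so (h) stands. (a) is therefore removed.
Exception (b) fails — the wastewater includes a non-Schedule-A substance.
Exception (c) fails — no General Permit is held.
Exception (d) does not apply: there is no Standing Approval in force.
All of (e)'s requirements are met (average daily discharge volume is 710 litres, under the 720 litres limit; aggregate throughput is 3,050 units, under the 3,080 units limit). Turning to paragraphs (k)–(l): (k) operates — a current Category 3 Clearance is held. (l) is not engaged (no current Annual Declaration is held), so (k) stands. Exception (e) does not apply.
No exception is made out. Nikolai's workshop falls within the general rule.

Yes — Nikolai's workshop must register with the Waste Registry.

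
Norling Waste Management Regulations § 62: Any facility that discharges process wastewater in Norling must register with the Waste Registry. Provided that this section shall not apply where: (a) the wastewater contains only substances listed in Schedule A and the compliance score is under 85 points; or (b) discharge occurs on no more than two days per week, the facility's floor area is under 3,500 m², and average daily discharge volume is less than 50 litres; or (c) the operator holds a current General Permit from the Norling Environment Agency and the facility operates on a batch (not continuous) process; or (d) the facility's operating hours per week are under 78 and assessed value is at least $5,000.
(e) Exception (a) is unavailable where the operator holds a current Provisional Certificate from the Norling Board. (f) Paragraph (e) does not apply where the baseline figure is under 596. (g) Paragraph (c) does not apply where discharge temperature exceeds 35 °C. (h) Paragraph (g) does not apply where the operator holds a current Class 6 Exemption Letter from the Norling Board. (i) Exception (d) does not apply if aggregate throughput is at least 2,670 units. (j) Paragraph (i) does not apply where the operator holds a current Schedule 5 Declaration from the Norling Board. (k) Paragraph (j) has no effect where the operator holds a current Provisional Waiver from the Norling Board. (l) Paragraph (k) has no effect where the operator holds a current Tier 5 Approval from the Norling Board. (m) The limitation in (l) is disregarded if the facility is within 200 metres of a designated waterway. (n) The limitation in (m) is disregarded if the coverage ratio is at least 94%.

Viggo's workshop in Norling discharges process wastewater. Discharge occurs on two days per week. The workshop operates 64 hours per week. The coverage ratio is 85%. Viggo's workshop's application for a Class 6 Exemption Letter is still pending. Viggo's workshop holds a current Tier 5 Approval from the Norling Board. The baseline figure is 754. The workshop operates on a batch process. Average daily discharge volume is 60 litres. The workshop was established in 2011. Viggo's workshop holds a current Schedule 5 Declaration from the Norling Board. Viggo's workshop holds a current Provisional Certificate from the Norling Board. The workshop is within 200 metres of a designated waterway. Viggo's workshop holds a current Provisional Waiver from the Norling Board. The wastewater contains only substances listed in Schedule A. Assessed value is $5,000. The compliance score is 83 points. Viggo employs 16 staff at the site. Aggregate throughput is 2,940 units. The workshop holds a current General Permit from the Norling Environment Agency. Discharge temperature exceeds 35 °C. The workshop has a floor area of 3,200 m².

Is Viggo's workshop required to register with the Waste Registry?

Yes — Viggo's workshop must register with the Waste Registry.

Exception (a)'s conditions are all satisfied: the wastewater is Schedule-A-only; the compliance score is 83 points, under the 85 points limit. However, paragraphs (e)–(f) must be considered: (e) operates against (a): a current Provisional Certificate is held. (f), which would lift (e), does not operate here — the baseline figure is 754, not under 596. So (a) is unavailable.
Exception (b) does not apply: average daily discharge volume is 60 litres, not less than 50 litres.
Exception (c) is satisfied on its face — a current General Permit is held; the facility operates on a batch process. Turning to paragraphs (g)–(h): (g) operates against (c): discharge temperature exceeds 35 °C. (h) is not engaged (no current Class 6 Exemption Letter is held), so (g) stands. So (c) is unavailable.
Exception (d): the facility's operating hours per week are 64, under the 78 limit; assessed value is $5,000, meeting the $5,000 threshold — every condition holds. However, paragraphs (i)–(n) must be considered: (i) is triggered — aggregate throughput is 2,940 units, meeting the 2,670 units threshold. (j) would limit (i) — a current Schedule 5 Declaration is held — but (k) sets (j) aside: (k) applies — a current Provisional Waiver is held. (l) would limit (k) — a current Tier 5 Approval is held — but (m) sets (l) aside: (m) operates — the workshop is within 200 m of a designated waterway. (n) does not operate here (the coverage ratio is 85%, short of 94%), so (m) stands. Exception (d) does not apply.
Every exception is unavailable, so the rule governs.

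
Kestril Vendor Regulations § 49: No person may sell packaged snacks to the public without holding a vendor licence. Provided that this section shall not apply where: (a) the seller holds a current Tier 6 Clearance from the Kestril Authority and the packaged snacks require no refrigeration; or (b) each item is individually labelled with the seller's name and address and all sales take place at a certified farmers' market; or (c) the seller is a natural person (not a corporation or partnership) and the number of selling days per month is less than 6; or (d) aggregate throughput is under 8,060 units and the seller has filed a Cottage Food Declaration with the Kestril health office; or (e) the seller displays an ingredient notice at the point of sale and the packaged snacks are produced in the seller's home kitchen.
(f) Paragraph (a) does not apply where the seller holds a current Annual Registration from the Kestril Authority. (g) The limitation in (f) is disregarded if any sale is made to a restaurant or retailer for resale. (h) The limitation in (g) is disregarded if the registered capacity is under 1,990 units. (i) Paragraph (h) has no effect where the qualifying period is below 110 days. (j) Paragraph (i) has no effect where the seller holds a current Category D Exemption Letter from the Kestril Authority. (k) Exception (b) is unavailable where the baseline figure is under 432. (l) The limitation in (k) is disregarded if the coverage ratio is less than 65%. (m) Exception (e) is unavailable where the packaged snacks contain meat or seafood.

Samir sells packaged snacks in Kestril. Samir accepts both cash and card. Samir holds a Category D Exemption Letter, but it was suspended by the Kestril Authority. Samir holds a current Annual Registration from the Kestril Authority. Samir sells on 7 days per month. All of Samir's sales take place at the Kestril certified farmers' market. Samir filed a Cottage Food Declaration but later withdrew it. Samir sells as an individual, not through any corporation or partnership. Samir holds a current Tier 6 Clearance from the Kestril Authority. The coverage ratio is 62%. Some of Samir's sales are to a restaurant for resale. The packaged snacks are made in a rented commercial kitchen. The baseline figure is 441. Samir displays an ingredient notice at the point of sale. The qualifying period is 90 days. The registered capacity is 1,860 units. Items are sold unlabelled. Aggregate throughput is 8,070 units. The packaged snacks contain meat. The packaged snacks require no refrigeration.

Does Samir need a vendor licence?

Exception (a) is satisfied on its face — a current Tier 6 Clearance is held; the packaged snacks are shelf-stable. Under paragraphs (f)–(j): (f) would limit (a) — a current Annual Registration is held — but (g) sets (f) aside: (g) operates — some sales are to a restaurant for resale. (h) is triggered (the registered capacity is 1,860 units, under the 1,990 units limit), but yields to (i): (i) operates — the qualifying period is 90 days, below the 110 days limit. (j), which would lift (i), does not operate here — no current Category D Exemption Letter is held. Exception (a) stands.
Exception (b) requires that each item is individually labelled with the seller's name and address; but items are sold unlabelled, so (b) is unavailable.
Exception (c) does not apply: the number of selling days per month is 7, not less than 6.
Exception (d) does not apply: aggregate throughput is 8,070 units, not under 8,060 units.
Exception (e) does not apply: the packaged snacks are made in a commercial kitchen, not a home kitchen.

No — exception (a) applies; Samir is not required to hold a vendor licence.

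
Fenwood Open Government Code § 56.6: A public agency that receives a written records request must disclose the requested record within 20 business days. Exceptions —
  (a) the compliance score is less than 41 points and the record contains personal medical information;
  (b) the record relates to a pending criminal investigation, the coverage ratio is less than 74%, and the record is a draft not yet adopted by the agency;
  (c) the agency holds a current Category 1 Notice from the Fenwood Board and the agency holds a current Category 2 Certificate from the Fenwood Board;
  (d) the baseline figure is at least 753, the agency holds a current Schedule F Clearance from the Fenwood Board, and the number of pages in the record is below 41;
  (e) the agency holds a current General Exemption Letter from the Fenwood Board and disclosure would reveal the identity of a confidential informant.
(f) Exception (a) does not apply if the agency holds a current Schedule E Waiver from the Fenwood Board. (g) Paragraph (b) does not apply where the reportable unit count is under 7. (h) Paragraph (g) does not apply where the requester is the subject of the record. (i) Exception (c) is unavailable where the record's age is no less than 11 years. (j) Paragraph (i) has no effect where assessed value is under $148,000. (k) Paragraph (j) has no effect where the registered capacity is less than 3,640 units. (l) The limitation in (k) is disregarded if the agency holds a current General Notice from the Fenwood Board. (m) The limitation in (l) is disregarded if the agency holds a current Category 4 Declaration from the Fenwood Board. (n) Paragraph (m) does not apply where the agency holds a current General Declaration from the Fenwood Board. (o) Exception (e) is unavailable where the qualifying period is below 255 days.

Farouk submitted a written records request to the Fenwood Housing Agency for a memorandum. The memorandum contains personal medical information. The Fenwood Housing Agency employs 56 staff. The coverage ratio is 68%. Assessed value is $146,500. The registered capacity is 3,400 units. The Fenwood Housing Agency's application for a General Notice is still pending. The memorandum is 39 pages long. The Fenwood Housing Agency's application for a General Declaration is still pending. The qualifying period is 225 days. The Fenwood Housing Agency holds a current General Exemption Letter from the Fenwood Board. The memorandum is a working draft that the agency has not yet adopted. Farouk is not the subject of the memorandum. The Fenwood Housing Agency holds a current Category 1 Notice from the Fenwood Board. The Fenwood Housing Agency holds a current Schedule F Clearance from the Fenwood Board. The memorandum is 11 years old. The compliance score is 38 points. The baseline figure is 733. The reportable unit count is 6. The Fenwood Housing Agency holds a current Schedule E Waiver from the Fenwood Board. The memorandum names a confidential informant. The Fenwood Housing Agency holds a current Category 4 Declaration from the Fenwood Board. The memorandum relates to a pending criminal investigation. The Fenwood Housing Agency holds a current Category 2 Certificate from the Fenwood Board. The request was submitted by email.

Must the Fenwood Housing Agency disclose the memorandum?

Exception (a) is satisfied on its face — the compliance score is 38 points, less than the 41 points limit; the memorandum contains personal medical information. Turning to paragraph (f): (f) operates against (a): a current Schedule E Waiver is held. (a) is therefore removed.
Exception (b): the memorandum relates to a pending investigation; the coverage ratio is 68%, less than the 74% limit; the memorandum is an unadopted draft — every condition holds. However, paragraphs (g)–(h) must be considered: (g) operates against (b): the reportable unit count is 6, under the 7 limit. (h), which would lift (g), is inapplicable — Farouk is not the subject of the memorandum. (b) is therefore removed.
Exception (c): a current Category 1 Notice is held; a current Category 2 Certificate is held — every condition holds. But applying paragraphs (i)–(n): (i) applies — the record's age is 11 years, meeting the 11 years threshold. (j) would limit (i) — assessed value is $146,500, under the $148,000 limit — but (k) sets (j) aside: (k) operates against (j): the registered capacity is 3,400 units, less than the 3,640 units limit. (l), which would lift (k), does not operate here — the General Notice is not current. So (c) is unavailable.
Exception (d) does not apply: the baseline figure is 733, short of 753.
All of (e)'s requirements are met (a current General Exemption Letter is held; the memorandum names a confidential informant). But: (o) operates against (e): the qualifying period is 225 days, below the 255 days limit. (e) is therefore removed.
Every exception is unavailable, so the rule governs.

Yes — the Fenwood Housing Agency must disclose the memorandum.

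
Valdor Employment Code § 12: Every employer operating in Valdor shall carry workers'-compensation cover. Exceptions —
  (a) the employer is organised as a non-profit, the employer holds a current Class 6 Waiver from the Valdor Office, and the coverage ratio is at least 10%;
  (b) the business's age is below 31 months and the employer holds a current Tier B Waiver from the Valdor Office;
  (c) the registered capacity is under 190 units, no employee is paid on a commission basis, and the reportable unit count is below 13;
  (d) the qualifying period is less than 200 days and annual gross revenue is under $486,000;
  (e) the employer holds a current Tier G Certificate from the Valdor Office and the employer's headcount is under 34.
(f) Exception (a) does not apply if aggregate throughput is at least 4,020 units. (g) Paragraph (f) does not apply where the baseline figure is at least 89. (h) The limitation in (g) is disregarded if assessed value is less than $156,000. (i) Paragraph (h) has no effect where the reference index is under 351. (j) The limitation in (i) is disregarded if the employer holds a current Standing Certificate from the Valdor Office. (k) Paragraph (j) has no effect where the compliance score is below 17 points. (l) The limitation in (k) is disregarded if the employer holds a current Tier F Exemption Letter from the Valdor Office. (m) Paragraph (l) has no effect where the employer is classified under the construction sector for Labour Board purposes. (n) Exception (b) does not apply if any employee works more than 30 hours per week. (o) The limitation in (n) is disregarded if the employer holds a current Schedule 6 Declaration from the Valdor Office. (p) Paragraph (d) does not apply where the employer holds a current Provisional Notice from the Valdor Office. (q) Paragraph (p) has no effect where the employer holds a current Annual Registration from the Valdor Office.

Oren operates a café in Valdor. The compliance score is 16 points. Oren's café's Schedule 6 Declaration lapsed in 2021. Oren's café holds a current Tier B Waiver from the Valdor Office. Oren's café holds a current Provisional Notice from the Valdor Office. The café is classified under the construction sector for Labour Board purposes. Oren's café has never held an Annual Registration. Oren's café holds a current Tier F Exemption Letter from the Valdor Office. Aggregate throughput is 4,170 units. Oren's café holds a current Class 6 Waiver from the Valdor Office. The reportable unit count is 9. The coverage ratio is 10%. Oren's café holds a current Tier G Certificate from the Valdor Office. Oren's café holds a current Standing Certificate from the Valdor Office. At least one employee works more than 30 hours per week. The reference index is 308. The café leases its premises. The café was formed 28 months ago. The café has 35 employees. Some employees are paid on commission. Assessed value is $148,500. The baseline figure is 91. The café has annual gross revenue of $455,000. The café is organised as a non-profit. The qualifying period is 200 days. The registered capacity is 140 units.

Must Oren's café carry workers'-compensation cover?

No — exception (a) applies; Oren's café is not required to carry workers'-compensation cover.

Exception (a) is satisfied on its face — the employer is a non-profit; a current Class 6 Waiver is held; the coverage ratio is 10%, meeting the 10% threshold. Under paragraphs (f)–(m): (f) is engaged (aggregate throughput is 4,170 units, meeting the 4,020 units threshold), but is itself disapplied by (g): (g) operates — the baseline figure is 91, meeting the 89 threshold. (h) applies (assessed value is $148,500, less than the $156,000 limit), but is set aside by (i): (i) applies — the reference index is 308, under the 351 limit. (j) would limit (i) — a current Standing Certificate is held — but (k) sets (j) aside: (k) operates — the compliance score is 16 points, below the 17 points limit. (l) is engaged (a current Tier F Exemption Letter is held), but yields to (m): (m) is engaged — the café is classified under the construction sector. Exception (a) stands.
Exception (b): the business's age is 28 months, below the 31 months limit; a current Tier B Waiver is held — every condition holds. But: (n) operates against (b): at least one employee exceeds 30 hours/week. (o), which would lift (n), does not operate here — the Schedule 6 Declaration is not current. Exception (b) does not apply.
Exception (c) does not apply: some employees are paid on commission.
Exception (d) does not apply: the qualifying period is 200 days, not less than 200 days.
Exception (e) does not apply: the employer's headcount is 35, not under 34.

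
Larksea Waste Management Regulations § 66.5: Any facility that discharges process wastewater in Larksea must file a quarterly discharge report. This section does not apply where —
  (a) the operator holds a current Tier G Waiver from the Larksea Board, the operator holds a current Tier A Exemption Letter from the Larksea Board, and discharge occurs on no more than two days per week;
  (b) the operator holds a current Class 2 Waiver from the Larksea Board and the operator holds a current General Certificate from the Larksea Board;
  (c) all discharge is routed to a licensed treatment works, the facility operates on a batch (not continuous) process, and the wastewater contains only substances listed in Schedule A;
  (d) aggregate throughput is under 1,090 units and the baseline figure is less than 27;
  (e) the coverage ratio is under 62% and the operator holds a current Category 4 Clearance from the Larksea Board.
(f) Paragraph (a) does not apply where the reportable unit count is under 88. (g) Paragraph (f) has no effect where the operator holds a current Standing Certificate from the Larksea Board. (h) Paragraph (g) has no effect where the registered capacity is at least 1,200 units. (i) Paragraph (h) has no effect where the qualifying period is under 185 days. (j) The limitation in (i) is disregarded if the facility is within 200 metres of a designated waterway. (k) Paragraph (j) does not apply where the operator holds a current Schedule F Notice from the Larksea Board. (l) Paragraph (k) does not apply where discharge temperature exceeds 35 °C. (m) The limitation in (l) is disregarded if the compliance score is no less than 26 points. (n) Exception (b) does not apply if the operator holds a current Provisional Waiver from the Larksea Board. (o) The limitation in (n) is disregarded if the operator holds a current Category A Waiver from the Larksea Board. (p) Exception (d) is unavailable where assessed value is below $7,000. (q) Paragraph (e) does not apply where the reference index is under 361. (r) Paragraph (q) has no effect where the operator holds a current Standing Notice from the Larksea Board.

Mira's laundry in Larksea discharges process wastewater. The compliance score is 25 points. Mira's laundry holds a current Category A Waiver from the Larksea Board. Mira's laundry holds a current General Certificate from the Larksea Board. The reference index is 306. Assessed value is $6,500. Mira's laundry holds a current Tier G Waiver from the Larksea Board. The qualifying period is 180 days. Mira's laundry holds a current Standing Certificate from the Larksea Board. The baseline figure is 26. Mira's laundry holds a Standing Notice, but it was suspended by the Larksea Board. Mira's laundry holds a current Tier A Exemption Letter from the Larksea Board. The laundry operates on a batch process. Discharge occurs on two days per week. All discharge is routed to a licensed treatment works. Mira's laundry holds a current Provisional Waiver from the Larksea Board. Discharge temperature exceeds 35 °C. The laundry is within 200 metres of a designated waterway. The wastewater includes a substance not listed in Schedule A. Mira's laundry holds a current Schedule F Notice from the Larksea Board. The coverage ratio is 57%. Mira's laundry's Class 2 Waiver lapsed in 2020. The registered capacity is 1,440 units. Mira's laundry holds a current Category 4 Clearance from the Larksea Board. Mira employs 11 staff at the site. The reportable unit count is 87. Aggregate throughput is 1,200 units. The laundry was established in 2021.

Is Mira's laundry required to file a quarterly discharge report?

Yes — Mira's laundry must file a quarterly discharge report.

Exception (a): a current Tier G Waiver is held; a current Tier A Exemption Letter is held; discharge occurs on no more than two days per week — every condition holds. But: (f) operates — the reportable unit count is 87, under the 88 limit. (g) would limit (f) — a current Standing Certificate is held — but (h) sets (g) aside: (h) operates against (g): the registered capacity is 1,440 units, meeting the 1,200 units threshold. (i) would limit (h) — the qualifying period is 180 days, under the 185 days limit — but (j) sets (i) aside: (j) operates — the laundry is within 200 m of a designated waterway. (k) would limit (j) — a current Schedule F Notice is held — but (l) sets (k) aside: (l) operates against (k): discharge temperature exceeds 35 °C. (m), which would lift (l), is not triggered — the compliance score is 25 points, short of 26 points. (a) is therefore removed.
Exception (b) requires that the operator holds a current Class 2 Waiver from the Larksea Board; but there is no Class 2 Waiver in force, so (b) is unavailable.
Exception (c) fails — the wastewater includes a non-Schedule-A substance.
Exception (d) requires that aggregate throughput is under 1,090 units; but aggregate throughput is 1,200 units, not under 1,090 units, so (d) is unavailable.
Exception (e): the coverage ratio is 57%, under the 62% limit; a current Category 4 Clearance is held — every condition holds. But applying paragraphs (q)–(r): (q) applies — the reference index is 306, under the 361 limit. (r), which would lift (q), is not triggered — there is no Standing Notice in force. Exception (e) does not apply.
None of the exceptions is available; § 66.5 applies in full.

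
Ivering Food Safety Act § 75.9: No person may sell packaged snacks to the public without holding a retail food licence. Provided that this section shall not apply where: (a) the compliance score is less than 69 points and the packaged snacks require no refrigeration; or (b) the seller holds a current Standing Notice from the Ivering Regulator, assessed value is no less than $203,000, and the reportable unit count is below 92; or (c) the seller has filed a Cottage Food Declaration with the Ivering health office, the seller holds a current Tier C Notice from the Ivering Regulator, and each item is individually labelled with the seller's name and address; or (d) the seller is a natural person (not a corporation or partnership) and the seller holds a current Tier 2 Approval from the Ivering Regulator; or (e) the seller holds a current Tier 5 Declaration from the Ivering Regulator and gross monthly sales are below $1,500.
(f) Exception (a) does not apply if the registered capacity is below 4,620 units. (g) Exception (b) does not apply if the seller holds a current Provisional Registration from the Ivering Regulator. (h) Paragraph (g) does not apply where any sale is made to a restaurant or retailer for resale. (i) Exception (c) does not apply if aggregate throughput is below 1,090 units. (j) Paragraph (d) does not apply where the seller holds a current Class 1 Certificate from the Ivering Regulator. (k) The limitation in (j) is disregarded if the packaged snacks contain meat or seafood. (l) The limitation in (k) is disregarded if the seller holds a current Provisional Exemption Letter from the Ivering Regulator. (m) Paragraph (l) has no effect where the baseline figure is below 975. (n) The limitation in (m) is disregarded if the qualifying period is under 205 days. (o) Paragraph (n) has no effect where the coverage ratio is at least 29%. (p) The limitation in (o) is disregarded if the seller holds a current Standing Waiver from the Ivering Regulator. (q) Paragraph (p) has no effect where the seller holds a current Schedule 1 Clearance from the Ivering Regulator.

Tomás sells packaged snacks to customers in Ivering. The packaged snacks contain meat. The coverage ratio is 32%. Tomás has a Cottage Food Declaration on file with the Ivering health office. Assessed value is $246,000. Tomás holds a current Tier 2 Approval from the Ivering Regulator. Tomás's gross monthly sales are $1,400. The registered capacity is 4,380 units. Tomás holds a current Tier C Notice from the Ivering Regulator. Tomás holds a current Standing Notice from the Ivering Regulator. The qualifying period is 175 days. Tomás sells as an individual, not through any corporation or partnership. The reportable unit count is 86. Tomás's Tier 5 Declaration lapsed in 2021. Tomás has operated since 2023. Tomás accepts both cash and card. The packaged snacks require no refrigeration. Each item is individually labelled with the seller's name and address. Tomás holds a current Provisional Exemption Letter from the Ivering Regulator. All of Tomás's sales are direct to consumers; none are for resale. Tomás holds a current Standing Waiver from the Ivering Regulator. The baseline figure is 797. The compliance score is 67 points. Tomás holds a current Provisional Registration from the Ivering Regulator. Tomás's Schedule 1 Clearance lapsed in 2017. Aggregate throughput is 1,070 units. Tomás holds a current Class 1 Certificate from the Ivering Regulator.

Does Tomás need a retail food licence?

Exception (a) is satisfied on its face — the compliance score is 67 points, less than the 69 points limit; the packaged snacks are shelf-stable. However, paragraph (f) must be considered: (f) is engaged — the registered capacity is 4,380 units, below the 4,620 units limit. (a) is therefore removed.
Exception (b)'s conditions are all satisfied: a current Standing Notice is held; assessed value is $246,000, meeting the $203,000 threshold; the reportable unit count is 86, below the 92 limit. However, paragraphs (g)–(h) must be considered: (g) operates against (b): a current Provisional Registration is held. (h) is not triggered (no sales are for resale), so (g) stands. Exception (b) does not apply.
Exception (c) is satisfied on its face — a Cottage Food Declaration is on file; a current Tier C Notice is held; items are individually labelled. But applying paragraph (i): (i) operates against (c): aggregate throughput is 1,070 units, below the 1,090 units limit. (c) is therefore removed.
Exception (d): the seller is a natural person; a current Tier 2 Approval is held — every condition holds. But: (j) is engaged — a current Class 1 Certificate is held. (k) would limit (j) — the packaged snacks contain meat — but (l) sets (k) aside: (l) operates — a current Provisional Exemption Letter is held. (m) would limit (l) — the baseline figure is 797, below the 975 limit — but (n) sets (m) aside: (n) operates — the qualifying period is 175 days, under the 205 days limit. (o) would limit (n) — the coverage ratio is 32%, meeting the 29% threshold — but (p) sets (o) aside: (p) is engaged — a current Standing Waiver is held. (q), which would lift (p), is not engaged — no current Schedule 1 Clearance is held. So (d) is unavailable.
Exception (e) requires that the seller holds a current Tier 5 Declaration from the Ivering Regulator; but there is no Tier 5 Declaration in force, so (e) is unavailable.
No exception applies. The general rule governs.

Yes — Tomás must hold a retail food licence.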